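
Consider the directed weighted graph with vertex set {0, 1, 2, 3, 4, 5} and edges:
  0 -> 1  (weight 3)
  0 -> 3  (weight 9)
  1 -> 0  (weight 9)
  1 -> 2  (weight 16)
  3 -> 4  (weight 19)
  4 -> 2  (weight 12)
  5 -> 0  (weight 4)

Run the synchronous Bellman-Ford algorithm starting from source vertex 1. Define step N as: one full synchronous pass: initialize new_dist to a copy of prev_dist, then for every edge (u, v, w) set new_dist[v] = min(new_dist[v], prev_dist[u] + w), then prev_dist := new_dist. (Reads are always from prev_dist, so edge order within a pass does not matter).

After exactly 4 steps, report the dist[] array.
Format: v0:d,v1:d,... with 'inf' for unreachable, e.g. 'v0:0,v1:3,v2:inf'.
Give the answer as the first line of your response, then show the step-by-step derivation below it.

v0:9,v1:0,v2:16,v3:18,v4:37,v5:inf

step 1: dist = v0:9,v1:0,v2:16,v3:inf,v4:inf,v5:inf
step 2: dist = v0:9,v1:0,v2:16,v3:18,v4:inf,v5:inf
step 3: dist = v0:9,v1:0,v2:16,v3:18,v4:37,v5:inf
step 4: dist = v0:9,v1:0,v2:16,v3:18,v4:37,v5:inf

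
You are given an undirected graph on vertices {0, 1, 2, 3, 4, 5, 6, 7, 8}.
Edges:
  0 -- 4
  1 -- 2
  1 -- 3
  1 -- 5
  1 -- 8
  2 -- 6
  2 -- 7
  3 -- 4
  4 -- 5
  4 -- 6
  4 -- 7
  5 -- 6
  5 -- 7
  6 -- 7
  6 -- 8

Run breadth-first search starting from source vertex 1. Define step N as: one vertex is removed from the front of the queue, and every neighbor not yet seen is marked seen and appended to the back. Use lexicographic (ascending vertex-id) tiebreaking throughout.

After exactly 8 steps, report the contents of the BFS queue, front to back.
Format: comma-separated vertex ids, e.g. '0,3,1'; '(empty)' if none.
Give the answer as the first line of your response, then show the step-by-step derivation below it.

0

step 1: dequeue 1; queue=[2,3,5,8]; order=1
step 2: dequeue 2; queue=[3,5,8,6,7]; order=1,2
step 3: dequeue 3; queue=[5,8,6,7,4]; order=1,2,3
step 4: dequeue 5; queue=[8,6,7,4]; order=1,2,3,5
step 5: dequeue 8; queue=[6,7,4]; order=1,2,3,5,8
step 6: dequeue 6; queue=[7,4]; order=1,2,3,5,8,6
step 7: dequeue 7; queue=[4]; order=1,2,3,5,8,6,7
step 8: dequeue 4; queue=[0]; order=1,2,3,5,8,6,7,4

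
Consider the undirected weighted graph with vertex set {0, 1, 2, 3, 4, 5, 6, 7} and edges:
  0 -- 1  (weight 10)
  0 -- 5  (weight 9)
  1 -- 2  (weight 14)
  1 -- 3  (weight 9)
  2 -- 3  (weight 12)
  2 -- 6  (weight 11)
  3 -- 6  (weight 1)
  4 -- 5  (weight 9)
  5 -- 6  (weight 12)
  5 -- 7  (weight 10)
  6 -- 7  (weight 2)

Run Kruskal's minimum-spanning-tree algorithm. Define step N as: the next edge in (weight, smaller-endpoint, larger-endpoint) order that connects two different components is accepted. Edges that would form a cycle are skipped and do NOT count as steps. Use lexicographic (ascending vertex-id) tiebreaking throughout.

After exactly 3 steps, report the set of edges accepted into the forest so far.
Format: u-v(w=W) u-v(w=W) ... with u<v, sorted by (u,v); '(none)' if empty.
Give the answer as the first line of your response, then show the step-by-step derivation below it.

0-5(w=9) 3-6(w=1) 6-7(w=2)

step 1: add edge 3-6 (w=1); MST = {3-6(w=1)}
step 2: add edge 6-7 (w=2); MST = {3-6(w=1) 6-7(w=2)}
step 3: add edge 0-5 (w=9); MST = {0-5(w=9) 3-6(w=1) 6-7(w=2)}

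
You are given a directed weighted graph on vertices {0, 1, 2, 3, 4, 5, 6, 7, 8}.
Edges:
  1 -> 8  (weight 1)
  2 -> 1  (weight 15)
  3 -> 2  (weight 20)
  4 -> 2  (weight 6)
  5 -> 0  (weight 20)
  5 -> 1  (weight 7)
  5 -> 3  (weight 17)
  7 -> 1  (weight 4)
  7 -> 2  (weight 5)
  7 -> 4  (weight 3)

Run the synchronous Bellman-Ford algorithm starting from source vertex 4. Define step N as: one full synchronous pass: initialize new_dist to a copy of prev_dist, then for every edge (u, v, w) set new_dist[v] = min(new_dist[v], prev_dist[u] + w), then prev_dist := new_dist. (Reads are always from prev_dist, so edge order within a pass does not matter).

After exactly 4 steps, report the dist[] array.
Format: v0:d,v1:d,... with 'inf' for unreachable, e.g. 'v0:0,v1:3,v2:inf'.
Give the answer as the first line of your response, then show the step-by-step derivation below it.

v0:inf,v1:21,v2:6,v3:inf,v4:0,v5:inf,v6:inf,v7:inf,v8:22

step 1: dist = v0:inf,v1:inf,v2:6,v3:inf,v4:0,v5:inf,v6:inf,v7:inf,v8:inf
step 2: dist = v0:inf,v1:21,v2:6,v3:inf,v4:0,v5:inf,v6:inf,v7:inf,v8:inf
step 3: dist = v0:inf,v1:21,v2:6,v3:inf,v4:0,v5:inf,v6:inf,v7:inf,v8:22
step 4: dist = v0:inf,v1:21,v2:6,v3:inf,v4:0,v5:inf,v6:inf,v7:inf,v8:22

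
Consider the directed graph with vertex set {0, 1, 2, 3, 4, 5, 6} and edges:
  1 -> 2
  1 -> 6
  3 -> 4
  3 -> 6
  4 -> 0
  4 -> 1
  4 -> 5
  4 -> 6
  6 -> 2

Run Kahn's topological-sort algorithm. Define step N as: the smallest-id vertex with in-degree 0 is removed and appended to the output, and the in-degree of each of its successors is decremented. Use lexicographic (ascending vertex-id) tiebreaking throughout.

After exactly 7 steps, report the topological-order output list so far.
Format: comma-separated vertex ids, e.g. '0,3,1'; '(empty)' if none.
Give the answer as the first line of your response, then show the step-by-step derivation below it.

3,4,0,1,5,6,2

step 1: output 3; order=[3]; indeg=(1,1,2,0,0,1,2)
step 2: output 4; order=[3,4]; indeg=(0,0,2,0,0,0,1)
step 3: output 0; order=[3,4,0]; indeg=(0,0,2,0,0,0,1)
step 4: output 1; order=[3,4,0,1]; indeg=(0,0,1,0,0,0,0)
step 5: output 5; order=[3,4,0,1,5]; indeg=(0,0,1,0,0,0,0)
step 6: output 6; order=[3,4,0,1,5,6]; indeg=(0,0,0,0,0,0,0)
step 7: output 2; order=[3,4,0,1,5,6,2]; indeg=(0,0,0,0,0,0,0)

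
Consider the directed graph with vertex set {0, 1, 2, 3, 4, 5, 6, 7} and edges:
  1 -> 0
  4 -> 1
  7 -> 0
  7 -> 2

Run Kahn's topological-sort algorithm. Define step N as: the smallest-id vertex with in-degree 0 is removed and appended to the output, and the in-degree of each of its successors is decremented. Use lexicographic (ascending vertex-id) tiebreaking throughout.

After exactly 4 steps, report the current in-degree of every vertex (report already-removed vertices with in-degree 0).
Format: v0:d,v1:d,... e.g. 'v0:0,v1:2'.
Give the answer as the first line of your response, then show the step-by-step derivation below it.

v0:1,v1:0,v2:1,v3:0,v4:0,v5:0,v6:0,v7:0

step 1: output 3; order=[3]; indeg=(2,1,1,0,0,0,0,0)
step 2: output 4; order=[3,4]; indeg=(2,0,1,0,0,0,0,0)
step 3: output 1; order=[3,4,1]; indeg=(1,0,1,0,0,0,0,0)
step 4: output 5; order=[3,4,1,5]; indeg=(1,0,1,0,0,0,0,0)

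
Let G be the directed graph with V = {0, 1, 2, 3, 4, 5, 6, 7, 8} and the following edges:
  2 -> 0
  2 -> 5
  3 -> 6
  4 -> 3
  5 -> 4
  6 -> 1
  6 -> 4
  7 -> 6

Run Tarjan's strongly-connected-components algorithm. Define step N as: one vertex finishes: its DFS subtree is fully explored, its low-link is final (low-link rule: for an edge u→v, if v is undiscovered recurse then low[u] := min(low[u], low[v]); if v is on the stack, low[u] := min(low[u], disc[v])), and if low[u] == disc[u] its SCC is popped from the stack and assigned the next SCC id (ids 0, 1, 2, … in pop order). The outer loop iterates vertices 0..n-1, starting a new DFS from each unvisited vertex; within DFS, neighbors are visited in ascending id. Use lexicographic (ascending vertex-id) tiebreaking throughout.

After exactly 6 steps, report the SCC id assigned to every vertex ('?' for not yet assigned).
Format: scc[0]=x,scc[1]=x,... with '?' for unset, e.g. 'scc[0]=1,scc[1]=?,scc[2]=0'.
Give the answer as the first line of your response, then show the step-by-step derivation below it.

scc[0]=0,scc[1]=1,scc[2]=?,scc[3]=2,scc[4]=2,scc[5]=3,scc[6]=2,scc[7]=?,scc[8]=?

step 1: low=(low[0]=0,low[1]=?,low[2]=?,low[3]=?,low[4]=?,low[5]=?,low[6]=?,low[7]=?,low[8]=?); scc=(scc[0]=0,scc[1]=?,scc[2]=?,scc[3]=?,scc[4]=?,scc[5]=?,scc[6]=?,scc[7]=?,scc[8]=?)
step 2: low=(low[0]=0,low[1]=1,low[2]=?,low[3]=?,low[4]=?,low[5]=?,low[6]=?,low[7]=?,low[8]=?); scc=(scc[0]=0,scc[1]=1,scc[2]=?,scc[3]=?,scc[4]=?,scc[5]=?,scc[6]=?,scc[7]=?,scc[8]=?)
step 3: low=(low[0]=0,low[1]=1,low[2]=2,low[3]=5,low[4]=4,low[5]=3,low[6]=4,low[7]=?,low[8]=?); scc=(scc[0]=0,scc[1]=1,scc[2]=?,scc[3]=?,scc[4]=?,scc[5]=?,scc[6]=?,scc[7]=?,scc[8]=?)
step 4: low=(low[0]=0,low[1]=1,low[2]=2,low[3]=4,low[4]=4,low[5]=3,low[6]=4,low[7]=?,low[8]=?); scc=(scc[0]=0,scc[1]=1,scc[2]=?,scc[3]=?,scc[4]=?,scc[5]=?,scc[6]=?,scc[7]=?,scc[8]=?)
step 5: low=(low[0]=0,low[1]=1,low[2]=2,low[3]=4,low[4]=4,low[5]=3,low[6]=4,low[7]=?,low[8]=?); scc=(scc[0]=0,scc[1]=1,scc[2]=?,scc[3]=2,scc[4]=2,scc[5]=?,scc[6]=2,scc[7]=?,scc[8]=?)
step 6: low=(low[0]=0,low[1]=1,low[2]=2,low[3]=4,low[4]=4,low[5]=3,low[6]=4,low[7]=?,low[8]=?); scc=(scc[0]=0,scc[1]=1,scc[2]=?,scc[3]=2,scc[4]=2,scc[5]=3,scc[6]=2,scc[7]=?,scc[8]=?)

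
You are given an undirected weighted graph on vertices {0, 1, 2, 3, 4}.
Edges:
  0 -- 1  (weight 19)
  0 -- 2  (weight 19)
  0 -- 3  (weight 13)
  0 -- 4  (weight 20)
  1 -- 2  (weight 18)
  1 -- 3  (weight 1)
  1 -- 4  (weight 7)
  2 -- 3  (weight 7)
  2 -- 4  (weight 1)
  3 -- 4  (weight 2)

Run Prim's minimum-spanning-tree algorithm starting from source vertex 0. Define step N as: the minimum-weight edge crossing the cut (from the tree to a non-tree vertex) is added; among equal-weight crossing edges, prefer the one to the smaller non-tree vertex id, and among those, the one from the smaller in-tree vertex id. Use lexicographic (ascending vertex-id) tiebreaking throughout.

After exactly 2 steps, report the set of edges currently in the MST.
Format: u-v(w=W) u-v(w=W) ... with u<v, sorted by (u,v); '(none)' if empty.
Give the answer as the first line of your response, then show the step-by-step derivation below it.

0-3(w=13) 1-3(w=1)

step 1: add edge 0-3 (w=13); MST = {0-3(w=13)}
step 2: add edge 1-3 (w=1); MST = {0-3(w=13) 1-3(w=1)}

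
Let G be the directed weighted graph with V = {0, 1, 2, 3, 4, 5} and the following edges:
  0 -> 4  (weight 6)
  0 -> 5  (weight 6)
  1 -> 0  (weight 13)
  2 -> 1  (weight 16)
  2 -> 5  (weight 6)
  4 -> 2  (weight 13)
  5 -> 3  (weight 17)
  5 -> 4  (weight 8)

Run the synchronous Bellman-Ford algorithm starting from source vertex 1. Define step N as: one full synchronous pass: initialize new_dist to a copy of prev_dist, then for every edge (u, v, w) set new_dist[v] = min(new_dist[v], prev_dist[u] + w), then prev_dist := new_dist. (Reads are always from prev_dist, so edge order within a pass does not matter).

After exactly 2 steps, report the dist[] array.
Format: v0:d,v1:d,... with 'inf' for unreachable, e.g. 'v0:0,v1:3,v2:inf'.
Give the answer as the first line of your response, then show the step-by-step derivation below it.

v0:13,v1:0,v2:inf,v3:inf,v4:19,v5:19

step 1: dist = v0:13,v1:0,v2:inf,v3:inf,v4:inf,v5:inf
step 2: dist = v0:13,v1:0,v2:inf,v3:inf,v4:19,v5:19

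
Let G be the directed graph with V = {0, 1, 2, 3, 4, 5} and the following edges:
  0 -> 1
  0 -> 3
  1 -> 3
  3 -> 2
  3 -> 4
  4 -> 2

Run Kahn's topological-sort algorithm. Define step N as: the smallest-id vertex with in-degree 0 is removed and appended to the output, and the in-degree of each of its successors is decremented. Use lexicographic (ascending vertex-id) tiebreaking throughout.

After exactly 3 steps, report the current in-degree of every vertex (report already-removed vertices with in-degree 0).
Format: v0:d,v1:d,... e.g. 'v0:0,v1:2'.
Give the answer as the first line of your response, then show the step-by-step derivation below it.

v0:0,v1:0,v2:1,v3:0,v4:0,v5:0

step 1: output 0; order=[0]; indeg=(0,0,2,1,1,0)
step 2: output 1; order=[0,1]; indeg=(0,0,2,0,1,0)
step 3: output 3; order=[0,1,3]; indeg=(0,0,1,0,0,0)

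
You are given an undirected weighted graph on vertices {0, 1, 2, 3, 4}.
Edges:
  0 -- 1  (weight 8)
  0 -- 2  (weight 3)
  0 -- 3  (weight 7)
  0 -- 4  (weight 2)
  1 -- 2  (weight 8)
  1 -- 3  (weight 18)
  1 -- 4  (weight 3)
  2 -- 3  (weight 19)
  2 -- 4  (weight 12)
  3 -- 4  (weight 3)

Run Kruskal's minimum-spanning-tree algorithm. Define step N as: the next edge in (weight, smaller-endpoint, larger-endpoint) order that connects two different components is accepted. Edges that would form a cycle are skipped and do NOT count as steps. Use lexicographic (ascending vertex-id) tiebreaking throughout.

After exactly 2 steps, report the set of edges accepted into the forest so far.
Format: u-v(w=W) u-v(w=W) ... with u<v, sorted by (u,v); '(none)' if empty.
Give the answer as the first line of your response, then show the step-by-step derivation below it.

0-2(w=3) 0-4(w=2)

step 1: add edge 0-4 (w=2); MST = {0-4(w=2)}
step 2: add edge 0-2 (w=3); MST = {0-2(w=3) 0-4(w=2)}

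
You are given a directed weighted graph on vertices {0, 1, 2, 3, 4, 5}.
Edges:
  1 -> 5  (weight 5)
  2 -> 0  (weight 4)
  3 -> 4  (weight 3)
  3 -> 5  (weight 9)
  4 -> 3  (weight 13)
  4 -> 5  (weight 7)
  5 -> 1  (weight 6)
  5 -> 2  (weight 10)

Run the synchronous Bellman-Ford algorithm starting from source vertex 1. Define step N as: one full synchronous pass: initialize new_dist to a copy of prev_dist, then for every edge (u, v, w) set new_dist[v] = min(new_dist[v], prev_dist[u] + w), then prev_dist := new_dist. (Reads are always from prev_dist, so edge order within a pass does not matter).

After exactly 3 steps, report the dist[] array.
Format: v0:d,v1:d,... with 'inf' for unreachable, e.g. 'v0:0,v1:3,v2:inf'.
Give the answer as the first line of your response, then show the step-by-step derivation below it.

v0:19,v1:0,v2:15,v3:inf,v4:inf,v5:5

step 1: dist = v0:inf,v1:0,v2:inf,v3:inf,v4:inf,v5:5
step 2: dist = v0:inf,v1:0,v2:15,v3:inf,v4:inf,v5:5
step 3: dist = v0:19,v1:0,v2:15,v3:inf,v4:inf,v5:5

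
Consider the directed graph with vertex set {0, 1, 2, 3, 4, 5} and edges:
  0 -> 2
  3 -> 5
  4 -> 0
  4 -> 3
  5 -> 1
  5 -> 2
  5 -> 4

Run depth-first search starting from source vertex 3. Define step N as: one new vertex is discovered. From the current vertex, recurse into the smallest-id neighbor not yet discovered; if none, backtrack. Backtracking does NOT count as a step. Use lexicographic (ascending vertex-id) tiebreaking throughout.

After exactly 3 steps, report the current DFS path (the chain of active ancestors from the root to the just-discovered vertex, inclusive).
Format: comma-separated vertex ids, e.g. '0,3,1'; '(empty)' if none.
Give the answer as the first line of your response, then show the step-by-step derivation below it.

3,5,1

step 1: discover 3; path=3; order=3
step 2: discover 5; path=3>5; order=3,5
step 3: discover 1; path=3>5>1; order=3,5,1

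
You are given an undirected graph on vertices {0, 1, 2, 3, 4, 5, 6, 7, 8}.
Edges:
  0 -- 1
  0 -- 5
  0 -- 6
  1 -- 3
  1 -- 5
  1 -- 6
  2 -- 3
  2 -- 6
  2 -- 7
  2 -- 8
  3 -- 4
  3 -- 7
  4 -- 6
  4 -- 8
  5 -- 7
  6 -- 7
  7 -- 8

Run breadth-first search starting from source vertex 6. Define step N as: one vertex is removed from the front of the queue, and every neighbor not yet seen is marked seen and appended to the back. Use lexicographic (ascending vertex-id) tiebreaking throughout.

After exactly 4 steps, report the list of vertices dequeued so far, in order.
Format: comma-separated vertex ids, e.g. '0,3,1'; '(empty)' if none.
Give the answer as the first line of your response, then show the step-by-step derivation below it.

6,0,1,2

step 1: dequeue 6; queue=[0,1,2,4,7]; order=6
step 2: dequeue 0; queue=[1,2,4,7,5]; order=6,0
step 3: dequeue 1; queue=[2,4,7,5,3]; order=6,0,1
step 4: dequeue 2; queue=[4,7,5,3,8]; order=6,0,1,2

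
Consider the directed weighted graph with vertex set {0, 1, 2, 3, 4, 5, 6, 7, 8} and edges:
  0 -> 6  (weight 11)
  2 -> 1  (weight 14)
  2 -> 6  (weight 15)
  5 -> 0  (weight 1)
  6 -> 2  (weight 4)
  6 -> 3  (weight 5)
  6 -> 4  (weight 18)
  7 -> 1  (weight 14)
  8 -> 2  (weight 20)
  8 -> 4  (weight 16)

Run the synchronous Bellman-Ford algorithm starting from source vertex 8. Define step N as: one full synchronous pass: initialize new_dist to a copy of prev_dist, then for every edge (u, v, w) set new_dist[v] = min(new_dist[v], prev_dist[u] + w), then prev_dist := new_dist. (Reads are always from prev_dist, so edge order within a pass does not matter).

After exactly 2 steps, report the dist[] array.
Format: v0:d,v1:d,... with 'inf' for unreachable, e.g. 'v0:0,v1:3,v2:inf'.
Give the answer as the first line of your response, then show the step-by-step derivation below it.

v0:inf,v1:34,v2:20,v3:inf,v4:16,v5:inf,v6:35,v7:inf,v8:0

step 1: dist = v0:inf,v1:inf,v2:20,v3:inf,v4:16,v5:inf,v6:inf,v7:inf,v8:0
step 2: dist = v0:inf,v1:34,v2:20,v3:inf,v4:16,v5:inf,v6:35,v7:inf,v8:0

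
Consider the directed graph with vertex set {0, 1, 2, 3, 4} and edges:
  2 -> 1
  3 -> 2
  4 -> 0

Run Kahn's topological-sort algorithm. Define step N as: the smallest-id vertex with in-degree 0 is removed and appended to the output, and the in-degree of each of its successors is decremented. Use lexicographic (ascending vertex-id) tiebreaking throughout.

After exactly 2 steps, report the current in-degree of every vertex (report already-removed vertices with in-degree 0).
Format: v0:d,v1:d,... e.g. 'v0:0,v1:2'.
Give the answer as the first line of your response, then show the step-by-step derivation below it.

v0:1,v1:0,v2:0,v3:0,v4:0

step 1: output 3; order=[3]; indeg=(1,1,0,0,0)
step 2: output 2; order=[3,2]; indeg=(1,0,0,0,0)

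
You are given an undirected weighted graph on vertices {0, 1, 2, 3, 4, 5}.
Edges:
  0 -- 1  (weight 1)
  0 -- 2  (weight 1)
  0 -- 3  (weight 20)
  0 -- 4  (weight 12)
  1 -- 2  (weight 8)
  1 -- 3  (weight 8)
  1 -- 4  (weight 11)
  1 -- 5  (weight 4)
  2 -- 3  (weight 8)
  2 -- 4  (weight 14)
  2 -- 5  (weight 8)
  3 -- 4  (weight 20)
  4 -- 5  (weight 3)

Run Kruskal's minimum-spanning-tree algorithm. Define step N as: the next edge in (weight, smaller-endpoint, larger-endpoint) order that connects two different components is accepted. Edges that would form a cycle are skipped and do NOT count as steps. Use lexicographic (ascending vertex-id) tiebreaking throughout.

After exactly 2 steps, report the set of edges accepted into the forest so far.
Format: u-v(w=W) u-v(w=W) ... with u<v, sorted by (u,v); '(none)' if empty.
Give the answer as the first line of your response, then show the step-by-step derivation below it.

0-1(w=1) 0-2(w=1)

step 1: add edge 0-1 (w=1); MST = {0-1(w=1)}
step 2: add edge 0-2 (w=1); MST = {0-1(w=1) 0-2(w=1)}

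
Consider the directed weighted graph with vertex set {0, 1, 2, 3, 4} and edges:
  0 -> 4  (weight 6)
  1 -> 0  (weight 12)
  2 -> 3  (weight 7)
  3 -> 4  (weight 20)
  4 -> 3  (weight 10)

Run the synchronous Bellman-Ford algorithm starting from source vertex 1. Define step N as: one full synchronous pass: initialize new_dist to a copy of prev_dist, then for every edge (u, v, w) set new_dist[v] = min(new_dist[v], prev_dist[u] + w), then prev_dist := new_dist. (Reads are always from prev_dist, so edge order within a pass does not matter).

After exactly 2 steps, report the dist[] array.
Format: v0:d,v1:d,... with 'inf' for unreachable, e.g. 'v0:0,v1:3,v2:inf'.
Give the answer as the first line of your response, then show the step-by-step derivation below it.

v0:12,v1:0,v2:inf,v3:inf,v4:18

step 1: dist = v0:12,v1:0,v2:inf,v3:inf,v4:inf
step 2: dist = v0:12,v1:0,v2:inf,v3:inf,v4:18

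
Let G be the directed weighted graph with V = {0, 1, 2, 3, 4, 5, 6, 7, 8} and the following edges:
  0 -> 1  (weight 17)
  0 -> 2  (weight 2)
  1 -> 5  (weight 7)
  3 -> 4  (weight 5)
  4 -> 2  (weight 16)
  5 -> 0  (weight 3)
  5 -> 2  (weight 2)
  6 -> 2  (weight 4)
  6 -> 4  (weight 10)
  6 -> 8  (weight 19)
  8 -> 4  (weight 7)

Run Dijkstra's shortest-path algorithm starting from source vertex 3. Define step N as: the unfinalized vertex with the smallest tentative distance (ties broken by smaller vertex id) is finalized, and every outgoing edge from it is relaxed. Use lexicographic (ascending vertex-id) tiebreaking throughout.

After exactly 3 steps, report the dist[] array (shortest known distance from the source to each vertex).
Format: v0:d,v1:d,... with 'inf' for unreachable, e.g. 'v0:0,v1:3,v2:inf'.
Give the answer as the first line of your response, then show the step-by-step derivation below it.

v0:inf,v1:inf,v2:21,v3:0,v4:5,v5:inf,v6:inf,v7:inf,v8:inf

step 1: dist = v0:inf,v1:inf,v2:inf,v3:0,v4:5,v5:inf,v6:inf,v7:inf,v8:inf
step 2: dist = v0:inf,v1:inf,v2:21,v3:0,v4:5,v5:inf,v6:inf,v7:inf,v8:inf
step 3: dist = v0:inf,v1:inf,v2:21,v3:0,v4:5,v5:inf,v6:inf,v7:inf,v8:inf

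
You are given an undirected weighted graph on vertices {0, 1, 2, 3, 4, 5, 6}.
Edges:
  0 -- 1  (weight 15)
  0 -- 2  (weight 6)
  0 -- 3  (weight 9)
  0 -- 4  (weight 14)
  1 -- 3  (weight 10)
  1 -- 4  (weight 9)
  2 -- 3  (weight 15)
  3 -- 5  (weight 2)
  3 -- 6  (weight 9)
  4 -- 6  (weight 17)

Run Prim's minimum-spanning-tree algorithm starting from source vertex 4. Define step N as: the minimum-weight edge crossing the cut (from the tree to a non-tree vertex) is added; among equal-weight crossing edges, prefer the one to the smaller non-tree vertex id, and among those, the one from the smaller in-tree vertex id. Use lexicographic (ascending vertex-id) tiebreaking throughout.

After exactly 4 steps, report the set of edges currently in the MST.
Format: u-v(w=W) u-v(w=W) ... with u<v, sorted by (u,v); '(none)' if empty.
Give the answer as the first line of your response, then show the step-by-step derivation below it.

0-3(w=9) 1-3(w=10) 1-4(w=9) 3-5(w=2)

step 1: add edge 1-4 (w=9); MST = {1-4(w=9)}
step 2: add edge 1-3 (w=10); MST = {1-3(w=10) 1-4(w=9)}
step 3: add edge 3-5 (w=2); MST = {1-3(w=10) 1-4(w=9) 3-5(w=2)}
step 4: add edge 0-3 (w=9); MST = {0-3(w=9) 1-3(w=10) 1-4(w=9) 3-5(w=2)}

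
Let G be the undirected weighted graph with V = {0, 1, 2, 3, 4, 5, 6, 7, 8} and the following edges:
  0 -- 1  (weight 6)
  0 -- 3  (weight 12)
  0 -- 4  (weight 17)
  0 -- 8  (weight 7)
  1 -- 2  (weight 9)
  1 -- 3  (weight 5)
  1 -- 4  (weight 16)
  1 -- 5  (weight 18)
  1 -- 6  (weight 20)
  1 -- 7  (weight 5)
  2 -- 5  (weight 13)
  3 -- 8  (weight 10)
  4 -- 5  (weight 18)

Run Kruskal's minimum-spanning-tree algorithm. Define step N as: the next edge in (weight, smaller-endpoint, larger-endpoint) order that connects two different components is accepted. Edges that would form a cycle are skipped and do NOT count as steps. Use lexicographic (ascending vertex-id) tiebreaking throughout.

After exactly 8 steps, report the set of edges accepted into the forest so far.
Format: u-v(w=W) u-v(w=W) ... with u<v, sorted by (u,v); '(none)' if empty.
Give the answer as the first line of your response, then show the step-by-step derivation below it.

0-1(w=6) 0-8(w=7) 1-2(w=9) 1-3(w=5) 1-4(w=16) 1-6(w=20) 1-7(w=5) 2-5(w=13)

step 1: add edge 1-3 (w=5); MST = {1-3(w=5)}
step 2: add edge 1-7 (w=5); MST = {1-3(w=5) 1-7(w=5)}
step 3: add edge 0-1 (w=6); MST = {0-1(w=6) 1-3(w=5) 1-7(w=5)}
step 4: add edge 0-8 (w=7); MST = {0-1(w=6) 0-8(w=7) 1-3(w=5) 1-7(w=5)}
step 5: add edge 1-2 (w=9); MST = {0-1(w=6) 0-8(w=7) 1-2(w=9) 1-3(w=5) 1-7(w=5)}
step 6: add edge 2-5 (w=13); MST = {0-1(w=6) 0-8(w=7) 1-2(w=9) 1-3(w=5) 1-7(w=5) 2-5(w=13)}
step 7: add edge 1-4 (w=16); MST = {0-1(w=6) 0-8(w=7) 1-2(w=9) 1-3(w=5) 1-4(w=16) 1-7(w=5) 2-5(w=13)}
step 8: add edge 1-6 (w=20); MST = {0-1(w=6) 0-8(w=7) 1-2(w=9) 1-3(w=5) 1-4(w=16) 1-6(w=20) 1-7(w=5) 2-5(w=13)}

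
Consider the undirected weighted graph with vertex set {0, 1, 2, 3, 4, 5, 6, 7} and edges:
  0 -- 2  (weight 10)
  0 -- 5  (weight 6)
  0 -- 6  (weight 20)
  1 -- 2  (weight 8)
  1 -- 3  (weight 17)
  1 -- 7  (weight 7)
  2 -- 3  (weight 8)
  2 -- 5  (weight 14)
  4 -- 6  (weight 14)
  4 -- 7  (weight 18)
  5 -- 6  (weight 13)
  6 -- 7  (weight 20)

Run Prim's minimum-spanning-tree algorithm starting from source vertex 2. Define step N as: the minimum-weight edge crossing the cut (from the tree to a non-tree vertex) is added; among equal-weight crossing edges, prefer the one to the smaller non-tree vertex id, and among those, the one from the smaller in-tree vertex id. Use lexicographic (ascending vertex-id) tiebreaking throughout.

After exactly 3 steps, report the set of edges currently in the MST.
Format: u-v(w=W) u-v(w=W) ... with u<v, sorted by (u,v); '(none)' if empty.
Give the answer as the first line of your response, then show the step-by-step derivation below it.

1-2(w=8) 1-7(w=7) 2-3(w=8)

step 1: add edge 1-2 (w=8); MST = {1-2(w=8)}
step 2: add edge 1-7 (w=7); MST = {1-2(w=8) 1-7(w=7)}
step 3: add edge 2-3 (w=8); MST = {1-2(w=8) 1-7(w=7) 2-3(w=8)}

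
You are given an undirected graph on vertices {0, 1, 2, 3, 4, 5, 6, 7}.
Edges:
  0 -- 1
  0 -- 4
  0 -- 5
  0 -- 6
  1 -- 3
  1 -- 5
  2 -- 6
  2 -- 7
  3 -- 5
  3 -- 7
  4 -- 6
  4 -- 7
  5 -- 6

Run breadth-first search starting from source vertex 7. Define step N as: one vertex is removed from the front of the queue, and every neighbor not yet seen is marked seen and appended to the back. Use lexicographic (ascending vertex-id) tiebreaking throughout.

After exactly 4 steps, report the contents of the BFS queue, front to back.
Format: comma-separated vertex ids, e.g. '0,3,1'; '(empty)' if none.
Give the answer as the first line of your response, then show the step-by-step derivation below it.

6,1,5,0

step 1: dequeue 7; queue=[2,3,4]; order=7
step 2: dequeue 2; queue=[3,4,6]; order=7,2
step 3: dequeue 3; queue=[4,6,1,5]; order=7,2,3
step 4: dequeue 4; queue=[6,1,5,0]; order=7,2,3,4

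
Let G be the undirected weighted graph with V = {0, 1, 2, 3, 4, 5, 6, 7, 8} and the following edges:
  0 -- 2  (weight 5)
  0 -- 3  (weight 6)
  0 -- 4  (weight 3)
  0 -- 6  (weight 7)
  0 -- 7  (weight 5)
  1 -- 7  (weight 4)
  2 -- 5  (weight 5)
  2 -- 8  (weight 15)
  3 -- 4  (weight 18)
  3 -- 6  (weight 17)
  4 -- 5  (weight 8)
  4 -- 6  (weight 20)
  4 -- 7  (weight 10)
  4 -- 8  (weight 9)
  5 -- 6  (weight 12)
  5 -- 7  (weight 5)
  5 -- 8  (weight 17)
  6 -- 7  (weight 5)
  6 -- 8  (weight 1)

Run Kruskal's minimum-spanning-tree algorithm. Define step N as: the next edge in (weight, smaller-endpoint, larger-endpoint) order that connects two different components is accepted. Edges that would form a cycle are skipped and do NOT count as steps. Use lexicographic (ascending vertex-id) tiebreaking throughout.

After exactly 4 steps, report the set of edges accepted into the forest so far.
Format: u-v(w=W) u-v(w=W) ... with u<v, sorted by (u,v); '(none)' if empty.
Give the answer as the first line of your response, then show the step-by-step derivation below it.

0-2(w=5) 0-4(w=3) 1-7(w=4) 6-8(w=1)

step 1: add edge 6-8 (w=1); MST = {6-8(w=1)}
step 2: add edge 0-4 (w=3); MST = {0-4(w=3) 6-8(w=1)}
step 3: add edge 1-7 (w=4); MST = {0-4(w=3) 1-7(w=4) 6-8(w=1)}
step 4: add edge 0-2 (w=5); MST = {0-2(w=5) 0-4(w=3) 1-7(w=4) 6-8(w=1)}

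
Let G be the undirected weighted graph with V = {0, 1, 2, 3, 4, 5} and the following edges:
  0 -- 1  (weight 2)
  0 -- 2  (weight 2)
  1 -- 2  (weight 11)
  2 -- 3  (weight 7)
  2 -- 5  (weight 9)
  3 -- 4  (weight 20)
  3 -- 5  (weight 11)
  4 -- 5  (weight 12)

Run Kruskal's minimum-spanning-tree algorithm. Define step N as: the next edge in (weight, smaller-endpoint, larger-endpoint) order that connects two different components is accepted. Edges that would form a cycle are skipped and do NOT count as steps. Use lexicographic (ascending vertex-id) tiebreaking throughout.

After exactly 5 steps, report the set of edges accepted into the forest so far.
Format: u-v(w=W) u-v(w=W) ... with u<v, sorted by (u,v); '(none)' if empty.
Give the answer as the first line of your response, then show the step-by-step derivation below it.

0-1(w=2) 0-2(w=2) 2-3(w=7) 2-5(w=9) 4-5(w=12)

step 1: add edge 0-1 (w=2); MST = {0-1(w=2)}
step 2: add edge 0-2 (w=2); MST = {0-1(w=2) 0-2(w=2)}
step 3: add edge 2-3 (w=7); MST = {0-1(w=2) 0-2(w=2) 2-3(w=7)}
step 4: add edge 2-5 (w=9); MST = {0-1(w=2) 0-2(w=2) 2-3(w=7) 2-5(w=9)}
step 5: add edge 4-5 (w=12); MST = {0-1(w=2) 0-2(w=2) 2-3(w=7) 2-5(w=9) 4-5(w=12)}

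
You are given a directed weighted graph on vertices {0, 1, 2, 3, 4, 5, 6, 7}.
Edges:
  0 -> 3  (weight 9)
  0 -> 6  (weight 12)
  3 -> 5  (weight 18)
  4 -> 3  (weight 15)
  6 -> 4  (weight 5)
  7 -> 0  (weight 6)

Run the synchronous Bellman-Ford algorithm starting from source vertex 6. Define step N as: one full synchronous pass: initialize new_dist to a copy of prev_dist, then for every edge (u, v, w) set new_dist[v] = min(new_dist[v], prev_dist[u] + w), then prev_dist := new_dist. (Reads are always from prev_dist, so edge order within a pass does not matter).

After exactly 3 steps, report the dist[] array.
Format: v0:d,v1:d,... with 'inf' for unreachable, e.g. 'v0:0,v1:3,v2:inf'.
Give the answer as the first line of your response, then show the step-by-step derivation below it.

v0:inf,v1:inf,v2:inf,v3:20,v4:5,v5:38,v6:0,v7:inf

step 1: dist = v0:inf,v1:inf,v2:inf,v3:inf,v4:5,v5:inf,v6:0,v7:inf
step 2: dist = v0:inf,v1:inf,v2:inf,v3:20,v4:5,v5:inf,v6:0,v7:inf
step 3: dist = v0:inf,v1:inf,v2:inf,v3:20,v4:5,v5:38,v6:0,v7:inf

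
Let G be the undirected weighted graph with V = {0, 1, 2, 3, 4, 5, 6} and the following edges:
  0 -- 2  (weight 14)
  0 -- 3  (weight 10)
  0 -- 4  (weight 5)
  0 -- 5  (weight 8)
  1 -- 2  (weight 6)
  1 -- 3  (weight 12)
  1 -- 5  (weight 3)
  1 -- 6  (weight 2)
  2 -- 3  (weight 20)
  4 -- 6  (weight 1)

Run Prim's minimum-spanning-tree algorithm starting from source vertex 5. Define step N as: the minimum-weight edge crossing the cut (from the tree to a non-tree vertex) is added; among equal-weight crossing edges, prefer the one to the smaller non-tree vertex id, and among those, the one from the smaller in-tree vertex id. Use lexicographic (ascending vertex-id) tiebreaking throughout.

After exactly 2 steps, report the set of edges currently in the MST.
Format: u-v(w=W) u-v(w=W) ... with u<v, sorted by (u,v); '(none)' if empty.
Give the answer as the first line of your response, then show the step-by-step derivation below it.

1-5(w=3) 1-6(w=2)

step 1: add edge 1-5 (w=3); MST = {1-5(w=3)}
step 2: add edge 1-6 (w=2); MST = {1-5(w=3) 1-6(w=2)}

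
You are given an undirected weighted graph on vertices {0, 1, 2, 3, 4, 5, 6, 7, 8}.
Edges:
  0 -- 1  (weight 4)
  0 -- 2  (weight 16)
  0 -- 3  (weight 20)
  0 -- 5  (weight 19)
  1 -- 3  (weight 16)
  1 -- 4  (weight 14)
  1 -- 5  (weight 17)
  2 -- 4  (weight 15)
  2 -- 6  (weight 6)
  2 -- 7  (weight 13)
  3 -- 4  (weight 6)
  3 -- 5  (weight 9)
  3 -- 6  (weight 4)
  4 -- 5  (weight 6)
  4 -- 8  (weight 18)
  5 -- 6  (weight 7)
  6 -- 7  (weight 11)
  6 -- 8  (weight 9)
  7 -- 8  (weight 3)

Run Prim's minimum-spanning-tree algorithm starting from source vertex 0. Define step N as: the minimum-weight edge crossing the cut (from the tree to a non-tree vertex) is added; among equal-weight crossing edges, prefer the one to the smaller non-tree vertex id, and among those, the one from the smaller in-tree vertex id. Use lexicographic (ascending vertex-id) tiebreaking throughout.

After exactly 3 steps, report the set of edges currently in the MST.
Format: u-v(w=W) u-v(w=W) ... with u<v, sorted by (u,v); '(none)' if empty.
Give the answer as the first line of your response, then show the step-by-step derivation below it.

0-1(w=4) 1-4(w=14) 3-4(w=6)

step 1: add edge 0-1 (w=4); MST = {0-1(w=4)}
step 2: add edge 1-4 (w=14); MST = {0-1(w=4) 1-4(w=14)}
step 3: add edge 3-4 (w=6); MST = {0-1(w=4) 1-4(w=14) 3-4(w=6)}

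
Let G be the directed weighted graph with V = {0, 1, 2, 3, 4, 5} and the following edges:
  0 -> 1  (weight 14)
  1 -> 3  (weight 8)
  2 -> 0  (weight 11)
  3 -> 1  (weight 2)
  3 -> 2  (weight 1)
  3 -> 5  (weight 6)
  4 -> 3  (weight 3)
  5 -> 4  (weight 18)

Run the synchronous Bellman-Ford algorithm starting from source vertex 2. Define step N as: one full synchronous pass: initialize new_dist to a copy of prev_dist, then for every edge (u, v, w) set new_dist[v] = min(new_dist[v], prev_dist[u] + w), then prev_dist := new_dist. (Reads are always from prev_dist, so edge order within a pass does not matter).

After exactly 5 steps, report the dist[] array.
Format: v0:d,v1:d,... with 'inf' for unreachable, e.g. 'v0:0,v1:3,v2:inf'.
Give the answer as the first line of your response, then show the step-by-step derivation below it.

v0:11,v1:25,v2:0,v3:33,v4:57,v5:39

step 1: dist = v0:11,v1:inf,v2:0,v3:inf,v4:inf,v5:inf
step 2: dist = v0:11,v1:25,v2:0,v3:inf,v4:inf,v5:inf
step 3: dist = v0:11,v1:25,v2:0,v3:33,v4:inf,v5:inf
step 4: dist = v0:11,v1:25,v2:0,v3:33,v4:inf,v5:39
step 5: dist = v0:11,v1:25,v2:0,v3:33,v4:57,v5:39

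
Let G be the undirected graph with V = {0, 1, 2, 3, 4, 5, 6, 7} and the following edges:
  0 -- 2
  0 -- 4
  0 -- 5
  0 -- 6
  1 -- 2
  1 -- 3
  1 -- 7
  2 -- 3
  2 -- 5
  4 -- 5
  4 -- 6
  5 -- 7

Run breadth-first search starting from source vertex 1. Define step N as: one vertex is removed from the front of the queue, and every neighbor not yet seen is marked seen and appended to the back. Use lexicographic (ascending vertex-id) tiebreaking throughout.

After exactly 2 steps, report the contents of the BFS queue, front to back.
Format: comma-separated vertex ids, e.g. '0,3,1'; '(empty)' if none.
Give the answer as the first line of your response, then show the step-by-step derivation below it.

3,7,0,5

step 1: dequeue 1; queue=[2,3,7]; order=1
step 2: dequeue 2; queue=[3,7,0,5]; order=1,2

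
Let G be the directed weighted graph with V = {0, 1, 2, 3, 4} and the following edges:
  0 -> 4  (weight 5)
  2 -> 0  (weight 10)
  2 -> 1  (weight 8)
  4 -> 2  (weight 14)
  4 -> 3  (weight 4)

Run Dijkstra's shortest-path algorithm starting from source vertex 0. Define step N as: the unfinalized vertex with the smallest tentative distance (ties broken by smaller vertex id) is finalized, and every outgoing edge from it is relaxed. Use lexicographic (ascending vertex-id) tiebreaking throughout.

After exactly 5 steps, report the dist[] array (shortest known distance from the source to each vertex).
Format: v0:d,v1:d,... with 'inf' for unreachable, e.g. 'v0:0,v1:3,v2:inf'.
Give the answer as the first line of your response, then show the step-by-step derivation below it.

v0:0,v1:27,v2:19,v3:9,v4:5

step 1: dist = v0:0,v1:inf,v2:inf,v3:inf,v4:5
step 2: dist = v0:0,v1:inf,v2:19,v3:9,v4:5
step 3: dist = v0:0,v1:inf,v2:19,v3:9,v4:5
step 4: dist = v0:0,v1:27,v2:19,v3:9,v4:5
step 5: dist = v0:0,v1:27,v2:19,v3:9,v4:5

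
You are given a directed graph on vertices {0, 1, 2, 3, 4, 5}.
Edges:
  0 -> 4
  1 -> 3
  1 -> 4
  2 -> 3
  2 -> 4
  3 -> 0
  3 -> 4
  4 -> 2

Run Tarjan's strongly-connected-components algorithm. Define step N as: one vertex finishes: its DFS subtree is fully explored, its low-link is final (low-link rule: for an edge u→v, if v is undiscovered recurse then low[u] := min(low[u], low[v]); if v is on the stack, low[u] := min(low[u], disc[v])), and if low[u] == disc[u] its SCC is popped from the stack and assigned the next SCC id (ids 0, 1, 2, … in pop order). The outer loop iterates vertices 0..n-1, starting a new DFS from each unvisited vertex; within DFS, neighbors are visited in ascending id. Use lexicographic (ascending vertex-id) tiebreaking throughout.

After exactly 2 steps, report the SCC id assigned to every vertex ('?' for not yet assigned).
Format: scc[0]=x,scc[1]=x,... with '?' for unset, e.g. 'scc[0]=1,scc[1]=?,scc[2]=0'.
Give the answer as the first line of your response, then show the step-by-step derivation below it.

scc[0]=?,scc[1]=?,scc[2]=?,scc[3]=?,scc[4]=?,scc[5]=?

step 1: low=(low[0]=0,low[1]=?,low[2]=2,low[3]=0,low[4]=1,low[5]=?); scc=(scc[0]=?,scc[1]=?,scc[2]=?,scc[3]=?,scc[4]=?,scc[5]=?)
step 2: low=(low[0]=0,low[1]=?,low[2]=0,low[3]=0,low[4]=1,low[5]=?); scc=(scc[0]=?,scc[1]=?,scc[2]=?,scc[3]=?,scc[4]=?,scc[5]=?)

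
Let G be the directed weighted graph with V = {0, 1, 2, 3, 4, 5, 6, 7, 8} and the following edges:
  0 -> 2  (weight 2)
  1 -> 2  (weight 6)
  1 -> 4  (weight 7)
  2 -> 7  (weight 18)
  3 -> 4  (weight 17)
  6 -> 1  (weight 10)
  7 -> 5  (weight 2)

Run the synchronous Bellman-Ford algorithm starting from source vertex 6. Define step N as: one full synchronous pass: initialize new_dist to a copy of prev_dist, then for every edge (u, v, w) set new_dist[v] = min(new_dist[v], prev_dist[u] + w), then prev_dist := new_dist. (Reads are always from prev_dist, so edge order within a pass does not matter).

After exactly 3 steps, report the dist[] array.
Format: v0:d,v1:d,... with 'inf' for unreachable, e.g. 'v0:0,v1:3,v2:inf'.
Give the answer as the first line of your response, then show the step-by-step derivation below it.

v0:inf,v1:10,v2:16,v3:inf,v4:17,v5:inf,v6:0,v7:34,v8:inf

step 1: dist = v0:inf,v1:10,v2:inf,v3:inf,v4:inf,v5:inf,v6:0,v7:inf,v8:inf
step 2: dist = v0:inf,v1:10,v2:16,v3:inf,v4:17,v5:inf,v6:0,v7:inf,v8:inf
step 3: dist = v0:inf,v1:10,v2:16,v3:inf,v4:17,v5:inf,v6:0,v7:34,v8:inf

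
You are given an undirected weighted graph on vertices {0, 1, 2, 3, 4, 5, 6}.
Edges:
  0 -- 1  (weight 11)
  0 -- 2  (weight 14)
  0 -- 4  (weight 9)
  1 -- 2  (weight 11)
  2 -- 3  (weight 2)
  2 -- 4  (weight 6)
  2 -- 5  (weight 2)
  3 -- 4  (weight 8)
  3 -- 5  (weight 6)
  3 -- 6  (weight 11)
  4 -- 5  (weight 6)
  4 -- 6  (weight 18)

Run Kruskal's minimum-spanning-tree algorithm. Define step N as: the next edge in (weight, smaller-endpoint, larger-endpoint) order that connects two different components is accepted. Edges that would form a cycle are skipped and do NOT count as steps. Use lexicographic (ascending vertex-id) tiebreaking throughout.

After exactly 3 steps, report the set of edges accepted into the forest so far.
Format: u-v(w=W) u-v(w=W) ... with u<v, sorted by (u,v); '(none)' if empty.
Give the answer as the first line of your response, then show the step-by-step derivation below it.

2-3(w=2) 2-4(w=6) 2-5(w=2)

step 1: add edge 2-3 (w=2); MST = {2-3(w=2)}
step 2: add edge 2-5 (w=2); MST = {2-3(w=2) 2-5(w=2)}
step 3: add edge 2-4 (w=6); MST = {2-3(w=2) 2-4(w=6) 2-5(w=2)}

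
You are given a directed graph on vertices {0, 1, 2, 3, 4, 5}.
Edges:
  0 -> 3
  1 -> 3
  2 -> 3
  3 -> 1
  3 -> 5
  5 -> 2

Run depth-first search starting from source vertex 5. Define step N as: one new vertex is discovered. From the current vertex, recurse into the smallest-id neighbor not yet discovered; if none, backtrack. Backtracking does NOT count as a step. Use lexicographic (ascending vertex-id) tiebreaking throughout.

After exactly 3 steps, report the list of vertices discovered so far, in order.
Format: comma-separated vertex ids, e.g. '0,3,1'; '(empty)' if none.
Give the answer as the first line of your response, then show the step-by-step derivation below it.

5,2,3

step 1: discover 5; path=5; order=5
step 2: discover 2; path=5>2; order=5,2
step 3: discover 3; path=5>2>3; order=5,2,3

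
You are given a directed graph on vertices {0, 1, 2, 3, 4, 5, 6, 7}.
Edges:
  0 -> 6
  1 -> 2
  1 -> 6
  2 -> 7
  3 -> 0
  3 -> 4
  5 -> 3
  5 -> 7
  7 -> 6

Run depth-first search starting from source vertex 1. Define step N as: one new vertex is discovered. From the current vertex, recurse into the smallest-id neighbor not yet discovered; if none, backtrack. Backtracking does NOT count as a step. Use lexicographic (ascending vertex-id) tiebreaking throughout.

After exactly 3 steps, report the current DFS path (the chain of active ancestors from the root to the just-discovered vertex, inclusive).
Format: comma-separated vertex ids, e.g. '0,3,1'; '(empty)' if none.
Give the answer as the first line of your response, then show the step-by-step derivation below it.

1,2,7

step 1: discover 1; path=1; order=1
step 2: discover 2; path=1>2; order=1,2
step 3: discover 7; path=1>2>7; order=1,2,7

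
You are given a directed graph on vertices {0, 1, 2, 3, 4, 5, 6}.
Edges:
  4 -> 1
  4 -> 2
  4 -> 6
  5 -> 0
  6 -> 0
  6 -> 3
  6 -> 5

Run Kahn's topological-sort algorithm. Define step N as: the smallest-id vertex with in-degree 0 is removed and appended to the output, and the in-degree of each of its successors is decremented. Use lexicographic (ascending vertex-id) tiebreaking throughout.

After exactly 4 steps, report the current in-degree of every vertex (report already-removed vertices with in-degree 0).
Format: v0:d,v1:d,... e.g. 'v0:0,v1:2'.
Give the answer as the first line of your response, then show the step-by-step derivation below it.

v0:1,v1:0,v2:0,v3:0,v4:0,v5:0,v6:0

step 1: output 4; order=[4]; indeg=(2,0,0,1,0,1,0)
step 2: output 1; order=[4,1]; indeg=(2,0,0,1,0,1,0)
step 3: output 2; order=[4,1,2]; indeg=(2,0,0,1,0,1,0)
step 4: output 6; order=[4,1,2,6]; indeg=(1,0,0,0,0,0,0)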